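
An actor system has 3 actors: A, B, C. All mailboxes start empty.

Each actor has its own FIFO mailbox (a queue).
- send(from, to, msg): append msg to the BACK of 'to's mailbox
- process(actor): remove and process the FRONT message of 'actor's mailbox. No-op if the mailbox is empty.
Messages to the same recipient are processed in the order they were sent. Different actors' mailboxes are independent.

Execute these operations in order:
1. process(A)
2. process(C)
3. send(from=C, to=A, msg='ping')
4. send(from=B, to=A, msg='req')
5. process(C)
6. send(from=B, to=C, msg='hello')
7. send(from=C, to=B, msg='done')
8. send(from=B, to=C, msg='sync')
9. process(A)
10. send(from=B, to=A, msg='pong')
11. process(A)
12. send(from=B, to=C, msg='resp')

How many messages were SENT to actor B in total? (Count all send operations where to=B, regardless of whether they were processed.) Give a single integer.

After 1 (process(A)): A:[] B:[] C:[]
After 2 (process(C)): A:[] B:[] C:[]
After 3 (send(from=C, to=A, msg='ping')): A:[ping] B:[] C:[]
After 4 (send(from=B, to=A, msg='req')): A:[ping,req] B:[] C:[]
After 5 (process(C)): A:[ping,req] B:[] C:[]
After 6 (send(from=B, to=C, msg='hello')): A:[ping,req] B:[] C:[hello]
After 7 (send(from=C, to=B, msg='done')): A:[ping,req] B:[done] C:[hello]
After 8 (send(from=B, to=C, msg='sync')): A:[ping,req] B:[done] C:[hello,sync]
After 9 (process(A)): A:[req] B:[done] C:[hello,sync]
After 10 (send(from=B, to=A, msg='pong')): A:[req,pong] B:[done] C:[hello,sync]
After 11 (process(A)): A:[pong] B:[done] C:[hello,sync]
After 12 (send(from=B, to=C, msg='resp')): A:[pong] B:[done] C:[hello,sync,resp]

Answer: 1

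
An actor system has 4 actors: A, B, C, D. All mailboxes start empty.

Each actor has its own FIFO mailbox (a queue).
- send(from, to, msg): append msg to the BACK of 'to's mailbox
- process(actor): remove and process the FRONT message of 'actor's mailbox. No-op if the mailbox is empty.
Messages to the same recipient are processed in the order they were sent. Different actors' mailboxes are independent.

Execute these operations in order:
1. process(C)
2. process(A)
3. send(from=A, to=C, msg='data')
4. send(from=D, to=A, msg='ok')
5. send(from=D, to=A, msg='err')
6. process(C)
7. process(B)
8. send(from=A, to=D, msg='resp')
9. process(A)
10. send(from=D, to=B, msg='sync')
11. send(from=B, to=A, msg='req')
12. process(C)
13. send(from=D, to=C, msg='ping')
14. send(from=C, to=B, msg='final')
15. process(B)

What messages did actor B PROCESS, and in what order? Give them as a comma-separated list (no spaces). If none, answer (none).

Answer: sync

Derivation:
After 1 (process(C)): A:[] B:[] C:[] D:[]
After 2 (process(A)): A:[] B:[] C:[] D:[]
After 3 (send(from=A, to=C, msg='data')): A:[] B:[] C:[data] D:[]
After 4 (send(from=D, to=A, msg='ok')): A:[ok] B:[] C:[data] D:[]
After 5 (send(from=D, to=A, msg='err')): A:[ok,err] B:[] C:[data] D:[]
After 6 (process(C)): A:[ok,err] B:[] C:[] D:[]
After 7 (process(B)): A:[ok,err] B:[] C:[] D:[]
After 8 (send(from=A, to=D, msg='resp')): A:[ok,err] B:[] C:[] D:[resp]
After 9 (process(A)): A:[err] B:[] C:[] D:[resp]
After 10 (send(from=D, to=B, msg='sync')): A:[err] B:[sync] C:[] D:[resp]
After 11 (send(from=B, to=A, msg='req')): A:[err,req] B:[sync] C:[] D:[resp]
After 12 (process(C)): A:[err,req] B:[sync] C:[] D:[resp]
After 13 (send(from=D, to=C, msg='ping')): A:[err,req] B:[sync] C:[ping] D:[resp]
After 14 (send(from=C, to=B, msg='final')): A:[err,req] B:[sync,final] C:[ping] D:[resp]
After 15 (process(B)): A:[err,req] B:[final] C:[ping] D:[resp]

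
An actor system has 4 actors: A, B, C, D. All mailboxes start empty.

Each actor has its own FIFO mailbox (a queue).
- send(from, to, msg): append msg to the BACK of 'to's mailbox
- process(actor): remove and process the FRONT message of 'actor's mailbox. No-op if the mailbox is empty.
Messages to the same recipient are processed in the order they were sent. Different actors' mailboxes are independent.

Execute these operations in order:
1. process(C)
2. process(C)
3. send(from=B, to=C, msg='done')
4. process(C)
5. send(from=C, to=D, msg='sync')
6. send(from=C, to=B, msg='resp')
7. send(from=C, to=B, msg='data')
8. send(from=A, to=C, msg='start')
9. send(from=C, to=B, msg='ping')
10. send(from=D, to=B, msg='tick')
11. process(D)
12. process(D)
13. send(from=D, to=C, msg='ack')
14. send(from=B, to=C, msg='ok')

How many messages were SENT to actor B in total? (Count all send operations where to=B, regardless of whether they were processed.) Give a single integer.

After 1 (process(C)): A:[] B:[] C:[] D:[]
After 2 (process(C)): A:[] B:[] C:[] D:[]
After 3 (send(from=B, to=C, msg='done')): A:[] B:[] C:[done] D:[]
After 4 (process(C)): A:[] B:[] C:[] D:[]
After 5 (send(from=C, to=D, msg='sync')): A:[] B:[] C:[] D:[sync]
After 6 (send(from=C, to=B, msg='resp')): A:[] B:[resp] C:[] D:[sync]
After 7 (send(from=C, to=B, msg='data')): A:[] B:[resp,data] C:[] D:[sync]
After 8 (send(from=A, to=C, msg='start')): A:[] B:[resp,data] C:[start] D:[sync]
After 9 (send(from=C, to=B, msg='ping')): A:[] B:[resp,data,ping] C:[start] D:[sync]
After 10 (send(from=D, to=B, msg='tick')): A:[] B:[resp,data,ping,tick] C:[start] D:[sync]
After 11 (process(D)): A:[] B:[resp,data,ping,tick] C:[start] D:[]
After 12 (process(D)): A:[] B:[resp,data,ping,tick] C:[start] D:[]
After 13 (send(from=D, to=C, msg='ack')): A:[] B:[resp,data,ping,tick] C:[start,ack] D:[]
After 14 (send(from=B, to=C, msg='ok')): A:[] B:[resp,data,ping,tick] C:[start,ack,ok] D:[]

Answer: 4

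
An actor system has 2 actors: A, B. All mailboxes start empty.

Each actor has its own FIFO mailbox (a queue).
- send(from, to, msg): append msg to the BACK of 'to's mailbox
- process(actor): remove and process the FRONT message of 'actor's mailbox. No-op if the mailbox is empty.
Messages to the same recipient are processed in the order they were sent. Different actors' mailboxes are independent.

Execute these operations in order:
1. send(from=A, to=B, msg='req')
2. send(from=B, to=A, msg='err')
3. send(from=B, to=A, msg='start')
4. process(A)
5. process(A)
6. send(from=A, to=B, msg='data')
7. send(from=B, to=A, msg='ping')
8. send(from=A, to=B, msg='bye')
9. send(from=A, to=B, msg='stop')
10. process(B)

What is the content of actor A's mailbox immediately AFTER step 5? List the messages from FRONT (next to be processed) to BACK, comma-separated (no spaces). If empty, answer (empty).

After 1 (send(from=A, to=B, msg='req')): A:[] B:[req]
After 2 (send(from=B, to=A, msg='err')): A:[err] B:[req]
After 3 (send(from=B, to=A, msg='start')): A:[err,start] B:[req]
After 4 (process(A)): A:[start] B:[req]
After 5 (process(A)): A:[] B:[req]

(empty)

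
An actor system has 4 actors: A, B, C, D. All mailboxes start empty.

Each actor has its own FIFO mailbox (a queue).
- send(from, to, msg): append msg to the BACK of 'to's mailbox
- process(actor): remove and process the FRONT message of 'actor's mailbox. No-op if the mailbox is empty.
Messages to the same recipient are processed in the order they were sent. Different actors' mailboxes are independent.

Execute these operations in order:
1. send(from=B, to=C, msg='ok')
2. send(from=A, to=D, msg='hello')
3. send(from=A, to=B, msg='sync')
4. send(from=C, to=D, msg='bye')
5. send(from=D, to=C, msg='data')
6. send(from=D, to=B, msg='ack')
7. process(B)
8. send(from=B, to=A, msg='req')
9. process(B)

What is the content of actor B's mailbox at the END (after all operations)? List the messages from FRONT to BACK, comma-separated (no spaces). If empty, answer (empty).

Answer: (empty)

Derivation:
After 1 (send(from=B, to=C, msg='ok')): A:[] B:[] C:[ok] D:[]
After 2 (send(from=A, to=D, msg='hello')): A:[] B:[] C:[ok] D:[hello]
After 3 (send(from=A, to=B, msg='sync')): A:[] B:[sync] C:[ok] D:[hello]
After 4 (send(from=C, to=D, msg='bye')): A:[] B:[sync] C:[ok] D:[hello,bye]
After 5 (send(from=D, to=C, msg='data')): A:[] B:[sync] C:[ok,data] D:[hello,bye]
After 6 (send(from=D, to=B, msg='ack')): A:[] B:[sync,ack] C:[ok,data] D:[hello,bye]
After 7 (process(B)): A:[] B:[ack] C:[ok,data] D:[hello,bye]
After 8 (send(from=B, to=A, msg='req')): A:[req] B:[ack] C:[ok,data] D:[hello,bye]
After 9 (process(B)): A:[req] B:[] C:[ok,data] D:[hello,bye]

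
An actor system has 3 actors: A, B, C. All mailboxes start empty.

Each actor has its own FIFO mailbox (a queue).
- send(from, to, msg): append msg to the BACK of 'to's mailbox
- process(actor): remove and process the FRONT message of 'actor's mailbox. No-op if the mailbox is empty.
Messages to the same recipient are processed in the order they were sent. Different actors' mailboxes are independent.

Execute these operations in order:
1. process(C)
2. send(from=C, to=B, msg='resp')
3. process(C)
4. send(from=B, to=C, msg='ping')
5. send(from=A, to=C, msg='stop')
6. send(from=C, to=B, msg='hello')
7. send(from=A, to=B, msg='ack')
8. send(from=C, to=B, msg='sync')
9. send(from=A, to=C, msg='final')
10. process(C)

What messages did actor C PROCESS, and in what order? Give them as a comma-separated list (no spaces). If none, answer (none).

Answer: ping

Derivation:
After 1 (process(C)): A:[] B:[] C:[]
After 2 (send(from=C, to=B, msg='resp')): A:[] B:[resp] C:[]
After 3 (process(C)): A:[] B:[resp] C:[]
After 4 (send(from=B, to=C, msg='ping')): A:[] B:[resp] C:[ping]
After 5 (send(from=A, to=C, msg='stop')): A:[] B:[resp] C:[ping,stop]
After 6 (send(from=C, to=B, msg='hello')): A:[] B:[resp,hello] C:[ping,stop]
After 7 (send(from=A, to=B, msg='ack')): A:[] B:[resp,hello,ack] C:[ping,stop]
After 8 (send(from=C, to=B, msg='sync')): A:[] B:[resp,hello,ack,sync] C:[ping,stop]
After 9 (send(from=A, to=C, msg='final')): A:[] B:[resp,hello,ack,sync] C:[ping,stop,final]
After 10 (process(C)): A:[] B:[resp,hello,ack,sync] C:[stop,final]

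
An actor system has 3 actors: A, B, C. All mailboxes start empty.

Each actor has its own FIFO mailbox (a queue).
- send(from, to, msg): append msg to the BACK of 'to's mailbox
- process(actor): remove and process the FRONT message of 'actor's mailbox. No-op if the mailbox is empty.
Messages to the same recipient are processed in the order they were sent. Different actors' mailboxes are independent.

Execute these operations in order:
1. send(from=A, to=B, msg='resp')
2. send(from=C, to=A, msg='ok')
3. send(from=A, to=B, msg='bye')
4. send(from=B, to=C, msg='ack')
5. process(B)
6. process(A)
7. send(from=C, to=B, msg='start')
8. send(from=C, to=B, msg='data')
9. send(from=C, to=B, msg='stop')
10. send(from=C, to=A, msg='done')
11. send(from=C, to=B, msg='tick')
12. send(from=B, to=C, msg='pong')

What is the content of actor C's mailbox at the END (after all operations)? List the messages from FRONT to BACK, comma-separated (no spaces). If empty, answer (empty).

Answer: ack,pong

Derivation:
After 1 (send(from=A, to=B, msg='resp')): A:[] B:[resp] C:[]
After 2 (send(from=C, to=A, msg='ok')): A:[ok] B:[resp] C:[]
After 3 (send(from=A, to=B, msg='bye')): A:[ok] B:[resp,bye] C:[]
After 4 (send(from=B, to=C, msg='ack')): A:[ok] B:[resp,bye] C:[ack]
After 5 (process(B)): A:[ok] B:[bye] C:[ack]
After 6 (process(A)): A:[] B:[bye] C:[ack]
After 7 (send(from=C, to=B, msg='start')): A:[] B:[bye,start] C:[ack]
After 8 (send(from=C, to=B, msg='data')): A:[] B:[bye,start,data] C:[ack]
After 9 (send(from=C, to=B, msg='stop')): A:[] B:[bye,start,data,stop] C:[ack]
After 10 (send(from=C, to=A, msg='done')): A:[done] B:[bye,start,data,stop] C:[ack]
After 11 (send(from=C, to=B, msg='tick')): A:[done] B:[bye,start,data,stop,tick] C:[ack]
After 12 (send(from=B, to=C, msg='pong')): A:[done] B:[bye,start,data,stop,tick] C:[ack,pong]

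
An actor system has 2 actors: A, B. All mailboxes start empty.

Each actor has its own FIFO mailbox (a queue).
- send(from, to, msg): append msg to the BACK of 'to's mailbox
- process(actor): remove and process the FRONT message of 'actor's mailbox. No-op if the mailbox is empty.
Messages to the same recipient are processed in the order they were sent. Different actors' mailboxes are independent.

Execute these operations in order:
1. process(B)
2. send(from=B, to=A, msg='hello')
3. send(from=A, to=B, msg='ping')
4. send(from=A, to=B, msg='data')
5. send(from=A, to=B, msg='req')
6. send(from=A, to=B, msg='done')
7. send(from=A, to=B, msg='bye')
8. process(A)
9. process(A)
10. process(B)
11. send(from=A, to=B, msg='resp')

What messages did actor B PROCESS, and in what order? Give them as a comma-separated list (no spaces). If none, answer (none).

After 1 (process(B)): A:[] B:[]
After 2 (send(from=B, to=A, msg='hello')): A:[hello] B:[]
After 3 (send(from=A, to=B, msg='ping')): A:[hello] B:[ping]
After 4 (send(from=A, to=B, msg='data')): A:[hello] B:[ping,data]
After 5 (send(from=A, to=B, msg='req')): A:[hello] B:[ping,data,req]
After 6 (send(from=A, to=B, msg='done')): A:[hello] B:[ping,data,req,done]
After 7 (send(from=A, to=B, msg='bye')): A:[hello] B:[ping,data,req,done,bye]
After 8 (process(A)): A:[] B:[ping,data,req,done,bye]
After 9 (process(A)): A:[] B:[ping,data,req,done,bye]
After 10 (process(B)): A:[] B:[data,req,done,bye]
After 11 (send(from=A, to=B, msg='resp')): A:[] B:[data,req,done,bye,resp]

Answer: ping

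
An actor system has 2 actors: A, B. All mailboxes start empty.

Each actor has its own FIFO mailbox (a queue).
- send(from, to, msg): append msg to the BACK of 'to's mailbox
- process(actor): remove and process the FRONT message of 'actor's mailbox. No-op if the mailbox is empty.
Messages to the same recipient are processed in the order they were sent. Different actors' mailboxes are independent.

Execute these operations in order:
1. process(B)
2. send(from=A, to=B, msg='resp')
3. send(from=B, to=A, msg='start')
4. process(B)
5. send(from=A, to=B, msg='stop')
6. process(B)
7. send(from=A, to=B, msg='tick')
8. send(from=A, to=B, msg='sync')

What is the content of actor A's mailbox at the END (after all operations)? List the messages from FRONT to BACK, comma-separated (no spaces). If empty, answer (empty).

Answer: start

Derivation:
After 1 (process(B)): A:[] B:[]
After 2 (send(from=A, to=B, msg='resp')): A:[] B:[resp]
After 3 (send(from=B, to=A, msg='start')): A:[start] B:[resp]
After 4 (process(B)): A:[start] B:[]
After 5 (send(from=A, to=B, msg='stop')): A:[start] B:[stop]
After 6 (process(B)): A:[start] B:[]
After 7 (send(from=A, to=B, msg='tick')): A:[start] B:[tick]
After 8 (send(from=A, to=B, msg='sync')): A:[start] B:[tick,sync]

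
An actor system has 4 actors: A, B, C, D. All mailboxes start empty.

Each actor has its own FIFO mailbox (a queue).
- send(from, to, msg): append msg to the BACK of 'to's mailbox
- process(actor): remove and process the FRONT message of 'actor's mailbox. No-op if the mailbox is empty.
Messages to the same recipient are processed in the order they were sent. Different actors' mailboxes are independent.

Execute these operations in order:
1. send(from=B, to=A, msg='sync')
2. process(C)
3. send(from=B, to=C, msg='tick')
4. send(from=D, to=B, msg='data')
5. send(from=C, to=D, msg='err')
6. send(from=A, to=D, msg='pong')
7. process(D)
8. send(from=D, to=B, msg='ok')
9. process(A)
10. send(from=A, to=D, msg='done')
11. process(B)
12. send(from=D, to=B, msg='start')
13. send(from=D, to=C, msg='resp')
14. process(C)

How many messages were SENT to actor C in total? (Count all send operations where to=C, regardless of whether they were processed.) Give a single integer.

Answer: 2

Derivation:
After 1 (send(from=B, to=A, msg='sync')): A:[sync] B:[] C:[] D:[]
After 2 (process(C)): A:[sync] B:[] C:[] D:[]
After 3 (send(from=B, to=C, msg='tick')): A:[sync] B:[] C:[tick] D:[]
After 4 (send(from=D, to=B, msg='data')): A:[sync] B:[data] C:[tick] D:[]
After 5 (send(from=C, to=D, msg='err')): A:[sync] B:[data] C:[tick] D:[err]
After 6 (send(from=A, to=D, msg='pong')): A:[sync] B:[data] C:[tick] D:[err,pong]
After 7 (process(D)): A:[sync] B:[data] C:[tick] D:[pong]
After 8 (send(from=D, to=B, msg='ok')): A:[sync] B:[data,ok] C:[tick] D:[pong]
After 9 (process(A)): A:[] B:[data,ok] C:[tick] D:[pong]
After 10 (send(from=A, to=D, msg='done')): A:[] B:[data,ok] C:[tick] D:[pong,done]
After 11 (process(B)): A:[] B:[ok] C:[tick] D:[pong,done]
After 12 (send(from=D, to=B, msg='start')): A:[] B:[ok,start] C:[tick] D:[pong,done]
After 13 (send(from=D, to=C, msg='resp')): A:[] B:[ok,start] C:[tick,resp] D:[pong,done]
After 14 (process(C)): A:[] B:[ok,start] C:[resp] D:[pong,done]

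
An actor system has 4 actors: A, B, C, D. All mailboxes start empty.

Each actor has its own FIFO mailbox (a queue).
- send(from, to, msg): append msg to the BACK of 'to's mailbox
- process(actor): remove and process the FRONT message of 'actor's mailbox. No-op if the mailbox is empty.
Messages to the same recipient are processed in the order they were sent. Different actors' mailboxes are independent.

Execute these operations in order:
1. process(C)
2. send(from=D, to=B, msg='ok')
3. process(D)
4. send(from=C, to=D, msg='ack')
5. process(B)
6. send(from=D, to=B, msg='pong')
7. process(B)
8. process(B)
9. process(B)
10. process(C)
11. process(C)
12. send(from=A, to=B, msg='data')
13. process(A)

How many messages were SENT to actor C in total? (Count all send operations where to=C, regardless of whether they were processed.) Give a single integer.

Answer: 0

Derivation:
After 1 (process(C)): A:[] B:[] C:[] D:[]
After 2 (send(from=D, to=B, msg='ok')): A:[] B:[ok] C:[] D:[]
After 3 (process(D)): A:[] B:[ok] C:[] D:[]
After 4 (send(from=C, to=D, msg='ack')): A:[] B:[ok] C:[] D:[ack]
After 5 (process(B)): A:[] B:[] C:[] D:[ack]
After 6 (send(from=D, to=B, msg='pong')): A:[] B:[pong] C:[] D:[ack]
After 7 (process(B)): A:[] B:[] C:[] D:[ack]
After 8 (process(B)): A:[] B:[] C:[] D:[ack]
After 9 (process(B)): A:[] B:[] C:[] D:[ack]
After 10 (process(C)): A:[] B:[] C:[] D:[ack]
After 11 (process(C)): A:[] B:[] C:[] D:[ack]
After 12 (send(from=A, to=B, msg='data')): A:[] B:[data] C:[] D:[ack]
After 13 (process(A)): A:[] B:[data] C:[] D:[ack]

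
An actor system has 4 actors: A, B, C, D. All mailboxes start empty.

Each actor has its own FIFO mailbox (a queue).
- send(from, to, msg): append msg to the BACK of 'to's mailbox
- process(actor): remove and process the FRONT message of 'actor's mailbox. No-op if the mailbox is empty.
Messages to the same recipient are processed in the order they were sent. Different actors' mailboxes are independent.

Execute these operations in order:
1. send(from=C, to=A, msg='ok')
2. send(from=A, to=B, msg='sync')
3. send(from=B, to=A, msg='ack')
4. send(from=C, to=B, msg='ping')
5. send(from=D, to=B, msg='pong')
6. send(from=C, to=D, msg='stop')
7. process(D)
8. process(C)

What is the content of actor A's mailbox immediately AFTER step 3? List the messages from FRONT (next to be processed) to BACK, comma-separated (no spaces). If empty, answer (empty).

After 1 (send(from=C, to=A, msg='ok')): A:[ok] B:[] C:[] D:[]
After 2 (send(from=A, to=B, msg='sync')): A:[ok] B:[sync] C:[] D:[]
After 3 (send(from=B, to=A, msg='ack')): A:[ok,ack] B:[sync] C:[] D:[]

ok,ack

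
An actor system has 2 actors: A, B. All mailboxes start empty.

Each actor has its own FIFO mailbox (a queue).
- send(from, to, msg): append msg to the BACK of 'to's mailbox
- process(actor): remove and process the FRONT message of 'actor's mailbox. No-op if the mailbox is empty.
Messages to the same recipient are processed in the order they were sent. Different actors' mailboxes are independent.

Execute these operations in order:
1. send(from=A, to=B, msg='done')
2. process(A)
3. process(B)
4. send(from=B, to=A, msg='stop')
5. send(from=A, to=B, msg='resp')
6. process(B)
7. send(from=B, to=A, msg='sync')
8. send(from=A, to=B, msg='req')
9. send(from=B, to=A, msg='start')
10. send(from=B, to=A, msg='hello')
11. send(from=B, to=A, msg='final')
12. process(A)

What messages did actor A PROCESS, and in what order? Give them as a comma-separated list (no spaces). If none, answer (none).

Answer: stop

Derivation:
After 1 (send(from=A, to=B, msg='done')): A:[] B:[done]
After 2 (process(A)): A:[] B:[done]
After 3 (process(B)): A:[] B:[]
After 4 (send(from=B, to=A, msg='stop')): A:[stop] B:[]
After 5 (send(from=A, to=B, msg='resp')): A:[stop] B:[resp]
After 6 (process(B)): A:[stop] B:[]
After 7 (send(from=B, to=A, msg='sync')): A:[stop,sync] B:[]
After 8 (send(from=A, to=B, msg='req')): A:[stop,sync] B:[req]
After 9 (send(from=B, to=A, msg='start')): A:[stop,sync,start] B:[req]
After 10 (send(from=B, to=A, msg='hello')): A:[stop,sync,start,hello] B:[req]
After 11 (send(from=B, to=A, msg='final')): A:[stop,sync,start,hello,final] B:[req]
After 12 (process(A)): A:[sync,start,hello,final] B:[req]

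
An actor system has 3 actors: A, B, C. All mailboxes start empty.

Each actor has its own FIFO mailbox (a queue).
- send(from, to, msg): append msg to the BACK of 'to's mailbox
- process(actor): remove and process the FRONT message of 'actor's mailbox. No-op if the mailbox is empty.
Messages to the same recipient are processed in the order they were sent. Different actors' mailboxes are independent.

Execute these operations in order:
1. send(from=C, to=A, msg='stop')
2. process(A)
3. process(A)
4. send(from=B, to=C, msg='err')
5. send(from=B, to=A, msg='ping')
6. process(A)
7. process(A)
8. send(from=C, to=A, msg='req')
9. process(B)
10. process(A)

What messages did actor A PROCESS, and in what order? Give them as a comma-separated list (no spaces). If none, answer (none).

After 1 (send(from=C, to=A, msg='stop')): A:[stop] B:[] C:[]
After 2 (process(A)): A:[] B:[] C:[]
After 3 (process(A)): A:[] B:[] C:[]
After 4 (send(from=B, to=C, msg='err')): A:[] B:[] C:[err]
After 5 (send(from=B, to=A, msg='ping')): A:[ping] B:[] C:[err]
After 6 (process(A)): A:[] B:[] C:[err]
After 7 (process(A)): A:[] B:[] C:[err]
After 8 (send(from=C, to=A, msg='req')): A:[req] B:[] C:[err]
After 9 (process(B)): A:[req] B:[] C:[err]
After 10 (process(A)): A:[] B:[] C:[err]

Answer: stop,ping,req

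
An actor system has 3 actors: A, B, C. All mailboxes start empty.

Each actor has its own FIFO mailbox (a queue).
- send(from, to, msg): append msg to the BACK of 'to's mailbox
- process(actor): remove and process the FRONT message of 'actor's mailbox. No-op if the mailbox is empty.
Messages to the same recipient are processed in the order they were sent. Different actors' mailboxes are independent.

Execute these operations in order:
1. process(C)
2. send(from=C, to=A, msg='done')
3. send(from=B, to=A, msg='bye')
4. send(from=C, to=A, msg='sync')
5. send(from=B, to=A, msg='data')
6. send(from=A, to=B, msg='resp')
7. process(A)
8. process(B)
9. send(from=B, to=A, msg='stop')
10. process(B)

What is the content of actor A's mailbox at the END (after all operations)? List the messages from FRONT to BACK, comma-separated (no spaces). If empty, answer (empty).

After 1 (process(C)): A:[] B:[] C:[]
After 2 (send(from=C, to=A, msg='done')): A:[done] B:[] C:[]
After 3 (send(from=B, to=A, msg='bye')): A:[done,bye] B:[] C:[]
After 4 (send(from=C, to=A, msg='sync')): A:[done,bye,sync] B:[] C:[]
After 5 (send(from=B, to=A, msg='data')): A:[done,bye,sync,data] B:[] C:[]
After 6 (send(from=A, to=B, msg='resp')): A:[done,bye,sync,data] B:[resp] C:[]
After 7 (process(A)): A:[bye,sync,data] B:[resp] C:[]
After 8 (process(B)): A:[bye,sync,data] B:[] C:[]
After 9 (send(from=B, to=A, msg='stop')): A:[bye,sync,data,stop] B:[] C:[]
After 10 (process(B)): A:[bye,sync,data,stop] B:[] C:[]

Answer: bye,sync,data,stop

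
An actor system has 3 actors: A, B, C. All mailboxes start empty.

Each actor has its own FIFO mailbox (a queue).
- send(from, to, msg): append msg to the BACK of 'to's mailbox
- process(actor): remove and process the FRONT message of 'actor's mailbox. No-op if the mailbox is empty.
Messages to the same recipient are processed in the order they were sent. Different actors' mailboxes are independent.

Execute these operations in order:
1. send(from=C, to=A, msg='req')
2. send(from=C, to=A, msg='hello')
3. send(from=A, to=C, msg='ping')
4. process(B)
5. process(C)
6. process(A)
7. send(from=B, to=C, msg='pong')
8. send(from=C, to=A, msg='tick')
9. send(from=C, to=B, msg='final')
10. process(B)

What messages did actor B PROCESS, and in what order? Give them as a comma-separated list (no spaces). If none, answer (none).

After 1 (send(from=C, to=A, msg='req')): A:[req] B:[] C:[]
After 2 (send(from=C, to=A, msg='hello')): A:[req,hello] B:[] C:[]
After 3 (send(from=A, to=C, msg='ping')): A:[req,hello] B:[] C:[ping]
After 4 (process(B)): A:[req,hello] B:[] C:[ping]
After 5 (process(C)): A:[req,hello] B:[] C:[]
After 6 (process(A)): A:[hello] B:[] C:[]
After 7 (send(from=B, to=C, msg='pong')): A:[hello] B:[] C:[pong]
After 8 (send(from=C, to=A, msg='tick')): A:[hello,tick] B:[] C:[pong]
After 9 (send(from=C, to=B, msg='final')): A:[hello,tick] B:[final] C:[pong]
After 10 (process(B)): A:[hello,tick] B:[] C:[pong]

Answer: final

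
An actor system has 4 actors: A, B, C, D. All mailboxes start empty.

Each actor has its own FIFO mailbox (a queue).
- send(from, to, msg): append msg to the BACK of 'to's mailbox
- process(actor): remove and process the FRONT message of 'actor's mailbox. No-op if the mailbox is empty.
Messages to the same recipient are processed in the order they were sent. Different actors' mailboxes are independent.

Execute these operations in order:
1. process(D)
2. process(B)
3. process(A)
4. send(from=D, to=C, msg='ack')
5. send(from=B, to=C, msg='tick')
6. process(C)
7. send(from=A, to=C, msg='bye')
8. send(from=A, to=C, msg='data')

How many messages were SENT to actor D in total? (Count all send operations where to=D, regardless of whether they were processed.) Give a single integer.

Answer: 0

Derivation:
After 1 (process(D)): A:[] B:[] C:[] D:[]
After 2 (process(B)): A:[] B:[] C:[] D:[]
After 3 (process(A)): A:[] B:[] C:[] D:[]
After 4 (send(from=D, to=C, msg='ack')): A:[] B:[] C:[ack] D:[]
After 5 (send(from=B, to=C, msg='tick')): A:[] B:[] C:[ack,tick] D:[]
After 6 (process(C)): A:[] B:[] C:[tick] D:[]
After 7 (send(from=A, to=C, msg='bye')): A:[] B:[] C:[tick,bye] D:[]
After 8 (send(from=A, to=C, msg='data')): A:[] B:[] C:[tick,bye,data] D:[]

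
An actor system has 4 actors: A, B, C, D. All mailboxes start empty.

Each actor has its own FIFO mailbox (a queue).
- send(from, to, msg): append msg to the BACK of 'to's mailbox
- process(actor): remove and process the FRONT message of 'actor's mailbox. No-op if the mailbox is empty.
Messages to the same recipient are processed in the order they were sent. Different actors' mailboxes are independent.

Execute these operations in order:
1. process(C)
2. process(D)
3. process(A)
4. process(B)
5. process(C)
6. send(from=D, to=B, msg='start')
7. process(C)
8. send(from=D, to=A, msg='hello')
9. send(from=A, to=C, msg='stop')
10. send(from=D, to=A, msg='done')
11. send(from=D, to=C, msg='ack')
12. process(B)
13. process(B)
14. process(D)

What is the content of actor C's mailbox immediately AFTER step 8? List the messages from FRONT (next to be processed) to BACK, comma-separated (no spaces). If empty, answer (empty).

After 1 (process(C)): A:[] B:[] C:[] D:[]
After 2 (process(D)): A:[] B:[] C:[] D:[]
After 3 (process(A)): A:[] B:[] C:[] D:[]
After 4 (process(B)): A:[] B:[] C:[] D:[]
After 5 (process(C)): A:[] B:[] C:[] D:[]
After 6 (send(from=D, to=B, msg='start')): A:[] B:[start] C:[] D:[]
After 7 (process(C)): A:[] B:[start] C:[] D:[]
After 8 (send(from=D, to=A, msg='hello')): A:[hello] B:[start] C:[] D:[]

(empty)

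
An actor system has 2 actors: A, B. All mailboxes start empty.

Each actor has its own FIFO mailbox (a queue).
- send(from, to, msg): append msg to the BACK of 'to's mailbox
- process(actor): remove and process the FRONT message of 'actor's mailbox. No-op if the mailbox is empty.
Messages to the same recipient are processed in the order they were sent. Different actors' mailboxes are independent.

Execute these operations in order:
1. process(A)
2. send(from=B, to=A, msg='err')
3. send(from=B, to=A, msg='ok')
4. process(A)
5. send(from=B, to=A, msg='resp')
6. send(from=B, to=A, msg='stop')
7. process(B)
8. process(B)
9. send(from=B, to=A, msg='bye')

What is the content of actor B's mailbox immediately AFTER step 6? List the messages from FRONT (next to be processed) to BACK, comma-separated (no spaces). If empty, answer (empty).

After 1 (process(A)): A:[] B:[]
After 2 (send(from=B, to=A, msg='err')): A:[err] B:[]
After 3 (send(from=B, to=A, msg='ok')): A:[err,ok] B:[]
After 4 (process(A)): A:[ok] B:[]
After 5 (send(from=B, to=A, msg='resp')): A:[ok,resp] B:[]
After 6 (send(from=B, to=A, msg='stop')): A:[ok,resp,stop] B:[]

(empty)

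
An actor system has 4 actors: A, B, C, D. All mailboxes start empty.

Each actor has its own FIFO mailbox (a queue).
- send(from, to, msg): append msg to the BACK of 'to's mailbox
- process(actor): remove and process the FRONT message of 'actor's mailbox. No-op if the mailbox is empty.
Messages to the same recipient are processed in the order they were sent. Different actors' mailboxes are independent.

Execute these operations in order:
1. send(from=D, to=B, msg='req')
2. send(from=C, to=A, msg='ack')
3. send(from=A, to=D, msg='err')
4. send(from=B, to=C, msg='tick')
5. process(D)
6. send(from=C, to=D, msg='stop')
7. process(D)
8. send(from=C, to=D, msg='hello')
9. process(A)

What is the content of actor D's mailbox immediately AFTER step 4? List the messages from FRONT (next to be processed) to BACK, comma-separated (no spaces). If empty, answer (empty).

After 1 (send(from=D, to=B, msg='req')): A:[] B:[req] C:[] D:[]
After 2 (send(from=C, to=A, msg='ack')): A:[ack] B:[req] C:[] D:[]
After 3 (send(from=A, to=D, msg='err')): A:[ack] B:[req] C:[] D:[err]
After 4 (send(from=B, to=C, msg='tick')): A:[ack] B:[req] C:[tick] D:[err]

err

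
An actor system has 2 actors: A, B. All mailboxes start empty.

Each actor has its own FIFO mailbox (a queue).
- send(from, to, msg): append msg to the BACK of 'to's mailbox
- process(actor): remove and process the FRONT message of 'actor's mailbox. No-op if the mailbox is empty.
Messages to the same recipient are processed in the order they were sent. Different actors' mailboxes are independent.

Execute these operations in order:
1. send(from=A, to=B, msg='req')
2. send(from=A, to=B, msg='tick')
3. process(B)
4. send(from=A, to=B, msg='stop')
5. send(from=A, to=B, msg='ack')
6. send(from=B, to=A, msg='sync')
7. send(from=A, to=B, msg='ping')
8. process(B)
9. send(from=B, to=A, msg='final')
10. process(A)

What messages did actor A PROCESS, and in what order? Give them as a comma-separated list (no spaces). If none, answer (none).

After 1 (send(from=A, to=B, msg='req')): A:[] B:[req]
After 2 (send(from=A, to=B, msg='tick')): A:[] B:[req,tick]
After 3 (process(B)): A:[] B:[tick]
After 4 (send(from=A, to=B, msg='stop')): A:[] B:[tick,stop]
After 5 (send(from=A, to=B, msg='ack')): A:[] B:[tick,stop,ack]
After 6 (send(from=B, to=A, msg='sync')): A:[sync] B:[tick,stop,ack]
After 7 (send(from=A, to=B, msg='ping')): A:[sync] B:[tick,stop,ack,ping]
After 8 (process(B)): A:[sync] B:[stop,ack,ping]
After 9 (send(from=B, to=A, msg='final')): A:[sync,final] B:[stop,ack,ping]
After 10 (process(A)): A:[final] B:[stop,ack,ping]

Answer: sync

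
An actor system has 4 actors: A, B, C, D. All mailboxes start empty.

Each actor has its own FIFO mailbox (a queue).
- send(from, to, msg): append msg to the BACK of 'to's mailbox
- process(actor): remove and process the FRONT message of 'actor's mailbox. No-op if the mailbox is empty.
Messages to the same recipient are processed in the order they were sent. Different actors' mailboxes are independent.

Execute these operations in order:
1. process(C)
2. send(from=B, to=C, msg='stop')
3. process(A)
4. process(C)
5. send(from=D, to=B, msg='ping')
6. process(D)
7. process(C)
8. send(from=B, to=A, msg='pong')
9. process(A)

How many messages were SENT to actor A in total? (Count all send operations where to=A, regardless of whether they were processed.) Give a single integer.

After 1 (process(C)): A:[] B:[] C:[] D:[]
After 2 (send(from=B, to=C, msg='stop')): A:[] B:[] C:[stop] D:[]
After 3 (process(A)): A:[] B:[] C:[stop] D:[]
After 4 (process(C)): A:[] B:[] C:[] D:[]
After 5 (send(from=D, to=B, msg='ping')): A:[] B:[ping] C:[] D:[]
After 6 (process(D)): A:[] B:[ping] C:[] D:[]
After 7 (process(C)): A:[] B:[ping] C:[] D:[]
After 8 (send(from=B, to=A, msg='pong')): A:[pong] B:[ping] C:[] D:[]
After 9 (process(A)): A:[] B:[ping] C:[] D:[]

Answer: 1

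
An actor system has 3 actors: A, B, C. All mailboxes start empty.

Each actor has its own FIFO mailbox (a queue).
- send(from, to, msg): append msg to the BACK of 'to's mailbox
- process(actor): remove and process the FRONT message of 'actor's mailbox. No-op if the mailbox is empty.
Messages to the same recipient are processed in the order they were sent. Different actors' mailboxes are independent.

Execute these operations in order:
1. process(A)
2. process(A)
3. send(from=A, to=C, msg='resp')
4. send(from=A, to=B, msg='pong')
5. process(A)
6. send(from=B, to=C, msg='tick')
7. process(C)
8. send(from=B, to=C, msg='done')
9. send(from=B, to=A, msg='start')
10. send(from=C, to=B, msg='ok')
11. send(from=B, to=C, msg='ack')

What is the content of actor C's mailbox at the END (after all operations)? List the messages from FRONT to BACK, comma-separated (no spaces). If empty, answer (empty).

After 1 (process(A)): A:[] B:[] C:[]
After 2 (process(A)): A:[] B:[] C:[]
After 3 (send(from=A, to=C, msg='resp')): A:[] B:[] C:[resp]
After 4 (send(from=A, to=B, msg='pong')): A:[] B:[pong] C:[resp]
After 5 (process(A)): A:[] B:[pong] C:[resp]
After 6 (send(from=B, to=C, msg='tick')): A:[] B:[pong] C:[resp,tick]
After 7 (process(C)): A:[] B:[pong] C:[tick]
After 8 (send(from=B, to=C, msg='done')): A:[] B:[pong] C:[tick,done]
After 9 (send(from=B, to=A, msg='start')): A:[start] B:[pong] C:[tick,done]
After 10 (send(from=C, to=B, msg='ok')): A:[start] B:[pong,ok] C:[tick,done]
After 11 (send(from=B, to=C, msg='ack')): A:[start] B:[pong,ok] C:[tick,done,ack]

Answer: tick,done,ack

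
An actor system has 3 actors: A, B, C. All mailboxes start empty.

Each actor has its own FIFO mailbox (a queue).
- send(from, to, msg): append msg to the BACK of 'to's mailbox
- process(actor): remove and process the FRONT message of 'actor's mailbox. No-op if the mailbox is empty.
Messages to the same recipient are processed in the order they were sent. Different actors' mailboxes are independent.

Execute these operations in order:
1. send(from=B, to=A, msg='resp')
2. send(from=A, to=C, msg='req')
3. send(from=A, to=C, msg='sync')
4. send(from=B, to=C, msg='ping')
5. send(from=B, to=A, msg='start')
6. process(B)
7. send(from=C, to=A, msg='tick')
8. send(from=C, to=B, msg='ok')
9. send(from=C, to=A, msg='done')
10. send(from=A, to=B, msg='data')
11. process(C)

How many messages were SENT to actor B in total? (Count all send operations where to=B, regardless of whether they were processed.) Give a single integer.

After 1 (send(from=B, to=A, msg='resp')): A:[resp] B:[] C:[]
After 2 (send(from=A, to=C, msg='req')): A:[resp] B:[] C:[req]
After 3 (send(from=A, to=C, msg='sync')): A:[resp] B:[] C:[req,sync]
After 4 (send(from=B, to=C, msg='ping')): A:[resp] B:[] C:[req,sync,ping]
After 5 (send(from=B, to=A, msg='start')): A:[resp,start] B:[] C:[req,sync,ping]
After 6 (process(B)): A:[resp,start] B:[] C:[req,sync,ping]
After 7 (send(from=C, to=A, msg='tick')): A:[resp,start,tick] B:[] C:[req,sync,ping]
After 8 (send(from=C, to=B, msg='ok')): A:[resp,start,tick] B:[ok] C:[req,sync,ping]
After 9 (send(from=C, to=A, msg='done')): A:[resp,start,tick,done] B:[ok] C:[req,sync,ping]
After 10 (send(from=A, to=B, msg='data')): A:[resp,start,tick,done] B:[ok,data] C:[req,sync,ping]
After 11 (process(C)): A:[resp,start,tick,done] B:[ok,data] C:[sync,ping]

Answer: 2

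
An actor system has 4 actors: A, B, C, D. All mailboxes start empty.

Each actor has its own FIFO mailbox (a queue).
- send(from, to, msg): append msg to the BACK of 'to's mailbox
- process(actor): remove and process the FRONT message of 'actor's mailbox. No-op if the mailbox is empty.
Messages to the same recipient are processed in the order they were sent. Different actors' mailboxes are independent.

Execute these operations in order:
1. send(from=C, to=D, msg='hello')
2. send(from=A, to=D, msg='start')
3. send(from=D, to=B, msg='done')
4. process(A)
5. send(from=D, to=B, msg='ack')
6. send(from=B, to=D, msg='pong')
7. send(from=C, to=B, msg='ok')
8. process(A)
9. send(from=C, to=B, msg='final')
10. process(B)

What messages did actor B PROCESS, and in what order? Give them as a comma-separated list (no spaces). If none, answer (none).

After 1 (send(from=C, to=D, msg='hello')): A:[] B:[] C:[] D:[hello]
After 2 (send(from=A, to=D, msg='start')): A:[] B:[] C:[] D:[hello,start]
After 3 (send(from=D, to=B, msg='done')): A:[] B:[done] C:[] D:[hello,start]
After 4 (process(A)): A:[] B:[done] C:[] D:[hello,start]
After 5 (send(from=D, to=B, msg='ack')): A:[] B:[done,ack] C:[] D:[hello,start]
After 6 (send(from=B, to=D, msg='pong')): A:[] B:[done,ack] C:[] D:[hello,start,pong]
After 7 (send(from=C, to=B, msg='ok')): A:[] B:[done,ack,ok] C:[] D:[hello,start,pong]
After 8 (process(A)): A:[] B:[done,ack,ok] C:[] D:[hello,start,pong]
After 9 (send(from=C, to=B, msg='final')): A:[] B:[done,ack,ok,final] C:[] D:[hello,start,pong]
After 10 (process(B)): A:[] B:[ack,ok,final] C:[] D:[hello,start,pong]

Answer: done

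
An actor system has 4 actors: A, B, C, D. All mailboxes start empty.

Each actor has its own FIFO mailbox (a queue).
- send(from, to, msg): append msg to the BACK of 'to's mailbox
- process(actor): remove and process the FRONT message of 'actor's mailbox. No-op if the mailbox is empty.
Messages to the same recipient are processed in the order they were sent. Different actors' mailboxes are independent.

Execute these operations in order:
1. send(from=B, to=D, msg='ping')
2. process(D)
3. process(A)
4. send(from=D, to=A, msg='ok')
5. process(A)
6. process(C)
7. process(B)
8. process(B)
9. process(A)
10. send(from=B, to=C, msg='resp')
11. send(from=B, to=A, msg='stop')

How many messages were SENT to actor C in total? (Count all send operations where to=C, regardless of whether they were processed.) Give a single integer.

Answer: 1

Derivation:
After 1 (send(from=B, to=D, msg='ping')): A:[] B:[] C:[] D:[ping]
After 2 (process(D)): A:[] B:[] C:[] D:[]
After 3 (process(A)): A:[] B:[] C:[] D:[]
After 4 (send(from=D, to=A, msg='ok')): A:[ok] B:[] C:[] D:[]
After 5 (process(A)): A:[] B:[] C:[] D:[]
After 6 (process(C)): A:[] B:[] C:[] D:[]
After 7 (process(B)): A:[] B:[] C:[] D:[]
After 8 (process(B)): A:[] B:[] C:[] D:[]
After 9 (process(A)): A:[] B:[] C:[] D:[]
After 10 (send(from=B, to=C, msg='resp')): A:[] B:[] C:[resp] D:[]
After 11 (send(from=B, to=A, msg='stop')): A:[stop] B:[] C:[resp] D:[]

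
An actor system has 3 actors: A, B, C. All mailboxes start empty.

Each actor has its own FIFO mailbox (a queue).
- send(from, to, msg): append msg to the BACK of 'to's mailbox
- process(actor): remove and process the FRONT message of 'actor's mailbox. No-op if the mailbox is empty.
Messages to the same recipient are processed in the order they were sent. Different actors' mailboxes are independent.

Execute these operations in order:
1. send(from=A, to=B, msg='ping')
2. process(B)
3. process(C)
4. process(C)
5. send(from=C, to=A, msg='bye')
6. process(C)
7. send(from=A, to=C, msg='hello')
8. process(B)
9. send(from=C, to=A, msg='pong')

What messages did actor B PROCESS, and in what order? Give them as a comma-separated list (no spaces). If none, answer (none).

After 1 (send(from=A, to=B, msg='ping')): A:[] B:[ping] C:[]
After 2 (process(B)): A:[] B:[] C:[]
After 3 (process(C)): A:[] B:[] C:[]
After 4 (process(C)): A:[] B:[] C:[]
After 5 (send(from=C, to=A, msg='bye')): A:[bye] B:[] C:[]
After 6 (process(C)): A:[bye] B:[] C:[]
After 7 (send(from=A, to=C, msg='hello')): A:[bye] B:[] C:[hello]
After 8 (process(B)): A:[bye] B:[] C:[hello]
After 9 (send(from=C, to=A, msg='pong')): A:[bye,pong] B:[] C:[hello]

Answer: ping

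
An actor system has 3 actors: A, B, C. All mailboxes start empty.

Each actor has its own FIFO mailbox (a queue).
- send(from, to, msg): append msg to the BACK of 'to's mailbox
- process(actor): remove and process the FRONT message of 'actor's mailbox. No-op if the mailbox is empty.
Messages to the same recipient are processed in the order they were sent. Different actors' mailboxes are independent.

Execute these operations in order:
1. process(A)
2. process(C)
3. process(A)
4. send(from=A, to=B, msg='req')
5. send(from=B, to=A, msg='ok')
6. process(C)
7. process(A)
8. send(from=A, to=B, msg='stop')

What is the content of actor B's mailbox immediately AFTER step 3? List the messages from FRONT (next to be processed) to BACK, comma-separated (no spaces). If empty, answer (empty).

After 1 (process(A)): A:[] B:[] C:[]
After 2 (process(C)): A:[] B:[] C:[]
After 3 (process(A)): A:[] B:[] C:[]

(empty)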